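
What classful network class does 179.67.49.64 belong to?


First octet: 179
Binary: 10110011
10xxxxxx -> Class B (128-191)
Class B, default mask 255.255.0.0 (/16)


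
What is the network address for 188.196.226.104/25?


IP:   10111100.11000100.11100010.01101000
Mask: 11111111.11111111.11111111.10000000
AND operation:
Net:  10111100.11000100.11100010.00000000
Network: 188.196.226.0/25


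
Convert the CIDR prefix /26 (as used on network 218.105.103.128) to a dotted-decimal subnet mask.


/26 means 26 network bits, 6 host bits
Binary: 11111111111111111111111111000000
Mask: 255.255.255.192


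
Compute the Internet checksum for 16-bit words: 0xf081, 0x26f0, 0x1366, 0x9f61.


Sum all words (with carry folding):
+ 0xf081 = 0xf081
+ 0x26f0 = 0x1772
+ 0x1366 = 0x2ad8
+ 0x9f61 = 0xca39
One's complement: ~0xca39
Checksum = 0x35c6


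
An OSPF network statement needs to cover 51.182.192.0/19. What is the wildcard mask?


Subnet mask: 255.255.224.0
Wildcard = 255.255.255.255 - subnet mask
255 - 255 = 0
255 - 255 = 0
255 - 224 = 31
255 - 0 = 255
Wildcard: 0.0.31.255


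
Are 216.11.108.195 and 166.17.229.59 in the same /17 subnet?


Mask: 255.255.128.0
216.11.108.195 AND mask = 216.11.0.0
166.17.229.59 AND mask = 166.17.128.0
No, different subnets (216.11.0.0 vs 166.17.128.0)


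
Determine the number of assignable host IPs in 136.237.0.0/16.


Host bits = 32 - 16 = 16
Total addresses = 2^16 = 65536
Usable = total - 2 (network and broadcast)
Usable hosts: 65534


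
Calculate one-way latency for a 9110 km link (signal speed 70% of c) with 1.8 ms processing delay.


Speed = 0.7 * 3e5 km/s = 210000 km/s
Propagation delay = 9110 / 210000 = 0.0434 s = 43.381 ms
Processing delay = 1.8 ms
Total one-way latency = 45.181 ms


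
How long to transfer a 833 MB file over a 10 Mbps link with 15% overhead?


Effective throughput = 10 * (1 - 15/100) = 8.5 Mbps
File size in Mb = 833 * 8 = 6664 Mb
Time = 6664 / 8.5
Time = 784 seconds


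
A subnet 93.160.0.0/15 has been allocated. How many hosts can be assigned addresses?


Host bits = 32 - 15 = 17
Total addresses = 2^17 = 131072
Usable = total - 2 (network and broadcast)
Usable hosts: 131070


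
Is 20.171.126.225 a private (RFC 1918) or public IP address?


RFC 1918 private ranges:
  10.0.0.0/8 (10.0.0.0 - 10.255.255.255)
  172.16.0.0/12 (172.16.0.0 - 172.31.255.255)
  192.168.0.0/16 (192.168.0.0 - 192.168.255.255)
Public (not in any RFC 1918 range)


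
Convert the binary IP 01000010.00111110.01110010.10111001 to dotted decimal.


01000010 = 66
00111110 = 62
01110010 = 114
10111001 = 185
IP: 66.62.114.185


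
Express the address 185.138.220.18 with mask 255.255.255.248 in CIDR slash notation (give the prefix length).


Binary: 11111111.11111111.11111111.11111000
Count leading 1s
Prefix: /29


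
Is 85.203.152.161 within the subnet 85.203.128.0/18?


Subnet network: 85.203.128.0
Test IP AND mask: 85.203.128.0
Yes, 85.203.152.161 is in 85.203.128.0/18


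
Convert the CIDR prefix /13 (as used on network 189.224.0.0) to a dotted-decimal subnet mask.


/13 means 13 network bits, 19 host bits
Binary: 11111111111110000000000000000000
Mask: 255.248.0.0


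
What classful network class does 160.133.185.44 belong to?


First octet: 160
Binary: 10100000
10xxxxxx -> Class B (128-191)
Class B, default mask 255.255.0.0 (/16)


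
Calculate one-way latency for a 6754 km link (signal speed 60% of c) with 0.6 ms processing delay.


Speed = 0.6 * 3e5 km/s = 180000 km/s
Propagation delay = 6754 / 180000 = 0.0375 s = 37.5222 ms
Processing delay = 0.6 ms
Total one-way latency = 38.1222 ms


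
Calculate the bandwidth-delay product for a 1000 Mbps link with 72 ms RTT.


BDP = bandwidth * RTT
= 1000 Mbps * 72 ms
= 1000 * 1e6 * 72 / 1000 bits
= 72000000 bits
= 9000000 bytes
= 8789.0625 KB
BDP = 72000000 bits (9000000 bytes)


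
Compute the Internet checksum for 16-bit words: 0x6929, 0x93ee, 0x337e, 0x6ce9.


Sum all words (with carry folding):
+ 0x6929 = 0x6929
+ 0x93ee = 0xfd17
+ 0x337e = 0x3096
+ 0x6ce9 = 0x9d7f
One's complement: ~0x9d7f
Checksum = 0x6280


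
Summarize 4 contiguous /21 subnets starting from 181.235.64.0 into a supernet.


Original prefix: /21
Number of subnets: 4 = 2^2
New prefix = 21 - 2 = 19
Supernet: 181.235.64.0/19


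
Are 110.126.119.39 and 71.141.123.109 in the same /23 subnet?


Mask: 255.255.254.0
110.126.119.39 AND mask = 110.126.118.0
71.141.123.109 AND mask = 71.141.122.0
No, different subnets (110.126.118.0 vs 71.141.122.0)


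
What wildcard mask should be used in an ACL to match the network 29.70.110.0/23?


Subnet mask: 255.255.254.0
Wildcard = 255.255.255.255 - subnet mask
255 - 255 = 0
255 - 255 = 0
255 - 254 = 1
255 - 0 = 255
Wildcard: 0.0.1.255


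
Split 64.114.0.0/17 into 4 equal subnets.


New prefix = 17 + 2 = 19
Each subnet has 8192 addresses
  64.114.0.0/19
  64.114.32.0/19
  64.114.64.0/19
  64.114.96.0/19
Subnets: 64.114.0.0/19, 64.114.32.0/19, 64.114.64.0/19, 64.114.96.0/19


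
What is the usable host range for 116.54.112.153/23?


Network: 116.54.112.0
Broadcast: 116.54.113.255
First usable = network + 1
Last usable = broadcast - 1
Range: 116.54.112.1 to 116.54.113.254


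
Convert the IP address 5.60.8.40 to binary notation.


5 = 00000101
60 = 00111100
8 = 00001000
40 = 00101000
Binary: 00000101.00111100.00001000.00101000


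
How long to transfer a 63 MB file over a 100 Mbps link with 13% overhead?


Effective throughput = 100 * (1 - 13/100) = 87 Mbps
File size in Mb = 63 * 8 = 504 Mb
Time = 504 / 87
Time = 5.7931 seconds


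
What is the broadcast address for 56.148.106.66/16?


Network: 56.148.0.0/16
Host bits = 16
Set all host bits to 1:
Broadcast: 56.148.255.255


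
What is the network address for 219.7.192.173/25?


IP:   11011011.00000111.11000000.10101101
Mask: 11111111.11111111.11111111.10000000
AND operation:
Net:  11011011.00000111.11000000.10000000
Network: 219.7.192.128/25


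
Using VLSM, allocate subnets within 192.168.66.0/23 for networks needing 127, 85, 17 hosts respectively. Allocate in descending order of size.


127 hosts -> /24 (254 usable): 192.168.66.0/24
85 hosts -> /25 (126 usable): 192.168.67.0/25
17 hosts -> /27 (30 usable): 192.168.67.128/27
Allocation: 192.168.66.0/24 (127 hosts, 254 usable); 192.168.67.0/25 (85 hosts, 126 usable); 192.168.67.128/27 (17 hosts, 30 usable)


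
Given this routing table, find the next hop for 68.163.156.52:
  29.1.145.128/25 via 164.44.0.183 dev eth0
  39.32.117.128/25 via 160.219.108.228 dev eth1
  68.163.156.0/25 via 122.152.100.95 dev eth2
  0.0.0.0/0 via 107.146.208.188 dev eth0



Longest prefix match for 68.163.156.52:
  /25 29.1.145.128: no
  /25 39.32.117.128: no
  /25 68.163.156.0: MATCH
  /0 0.0.0.0: MATCH
Selected: next-hop 122.152.100.95 via eth2 (matched /25)


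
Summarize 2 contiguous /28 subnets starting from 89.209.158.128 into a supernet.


Original prefix: /28
Number of subnets: 2 = 2^1
New prefix = 28 - 1 = 27
Supernet: 89.209.158.128/27


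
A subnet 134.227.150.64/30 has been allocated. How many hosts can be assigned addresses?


Host bits = 32 - 30 = 2
Total addresses = 2^2 = 4
Usable = total - 2 (network and broadcast)
Usable hosts: 2


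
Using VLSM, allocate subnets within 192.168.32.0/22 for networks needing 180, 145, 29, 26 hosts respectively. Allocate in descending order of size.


180 hosts -> /24 (254 usable): 192.168.32.0/24
145 hosts -> /24 (254 usable): 192.168.33.0/24
29 hosts -> /27 (30 usable): 192.168.34.0/27
26 hosts -> /27 (30 usable): 192.168.34.32/27
Allocation: 192.168.32.0/24 (180 hosts, 254 usable); 192.168.33.0/24 (145 hosts, 254 usable); 192.168.34.0/27 (29 hosts, 30 usable); 192.168.34.32/27 (26 hosts, 30 usable)


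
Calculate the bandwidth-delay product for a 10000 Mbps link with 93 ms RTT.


BDP = bandwidth * RTT
= 10000 Mbps * 93 ms
= 10000 * 1e6 * 93 / 1000 bits
= 930000000 bits
= 116250000 bytes
= 113525.3906 KB
BDP = 930000000 bits (116250000 bytes)


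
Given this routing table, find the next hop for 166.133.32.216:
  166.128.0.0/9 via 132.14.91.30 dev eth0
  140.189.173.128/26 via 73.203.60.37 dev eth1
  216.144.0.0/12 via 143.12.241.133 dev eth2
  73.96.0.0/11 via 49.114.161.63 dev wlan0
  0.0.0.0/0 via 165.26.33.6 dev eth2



Longest prefix match for 166.133.32.216:
  /9 166.128.0.0: MATCH
  /26 140.189.173.128: no
  /12 216.144.0.0: no
  /11 73.96.0.0: no
  /0 0.0.0.0: MATCH
Selected: next-hop 132.14.91.30 via eth0 (matched /9)


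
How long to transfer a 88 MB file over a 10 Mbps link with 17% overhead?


Effective throughput = 10 * (1 - 17/100) = 8.3 Mbps
File size in Mb = 88 * 8 = 704 Mb
Time = 704 / 8.3
Time = 84.8193 seconds


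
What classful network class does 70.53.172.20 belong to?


First octet: 70
Binary: 01000110
0xxxxxxx -> Class A (1-126)
Class A, default mask 255.0.0.0 (/8)


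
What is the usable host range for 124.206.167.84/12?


Network: 124.192.0.0
Broadcast: 124.207.255.255
First usable = network + 1
Last usable = broadcast - 1
Range: 124.192.0.1 to 124.207.255.254


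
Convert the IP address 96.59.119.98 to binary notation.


96 = 01100000
59 = 00111011
119 = 01110111
98 = 01100010
Binary: 01100000.00111011.01110111.01100010


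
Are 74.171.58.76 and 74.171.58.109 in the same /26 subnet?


Mask: 255.255.255.192
74.171.58.76 AND mask = 74.171.58.64
74.171.58.109 AND mask = 74.171.58.64
Yes, same subnet (74.171.58.64)


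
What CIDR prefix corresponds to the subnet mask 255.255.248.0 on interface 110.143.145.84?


Binary: 11111111.11111111.11111000.00000000
Count leading 1s
Prefix: /21


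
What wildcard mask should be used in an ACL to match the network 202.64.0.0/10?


Subnet mask: 255.192.0.0
Wildcard = 255.255.255.255 - subnet mask
255 - 255 = 0
255 - 192 = 63
255 - 0 = 255
255 - 0 = 255
Wildcard: 0.63.255.255


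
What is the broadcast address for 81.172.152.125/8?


Network: 81.0.0.0/8
Host bits = 24
Set all host bits to 1:
Broadcast: 81.255.255.255


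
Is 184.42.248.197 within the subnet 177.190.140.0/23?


Subnet network: 177.190.140.0
Test IP AND mask: 184.42.248.0
No, 184.42.248.197 is not in 177.190.140.0/23


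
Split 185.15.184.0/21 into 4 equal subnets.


New prefix = 21 + 2 = 23
Each subnet has 512 addresses
  185.15.184.0/23
  185.15.186.0/23
  185.15.188.0/23
  185.15.190.0/23
Subnets: 185.15.184.0/23, 185.15.186.0/23, 185.15.188.0/23, 185.15.190.0/23


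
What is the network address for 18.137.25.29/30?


IP:   00010010.10001001.00011001.00011101
Mask: 11111111.11111111.11111111.11111100
AND operation:
Net:  00010010.10001001.00011001.00011100
Network: 18.137.25.28/30


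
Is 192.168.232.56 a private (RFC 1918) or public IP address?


RFC 1918 private ranges:
  10.0.0.0/8 (10.0.0.0 - 10.255.255.255)
  172.16.0.0/12 (172.16.0.0 - 172.31.255.255)
  192.168.0.0/16 (192.168.0.0 - 192.168.255.255)
Private (in 192.168.0.0/16)


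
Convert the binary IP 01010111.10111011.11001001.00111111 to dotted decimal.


01010111 = 87
10111011 = 187
11001001 = 201
00111111 = 63
IP: 87.187.201.63


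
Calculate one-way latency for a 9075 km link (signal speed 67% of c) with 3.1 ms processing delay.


Speed = 0.67 * 3e5 km/s = 201000 km/s
Propagation delay = 9075 / 201000 = 0.0451 s = 45.1493 ms
Processing delay = 3.1 ms
Total one-way latency = 48.2493 ms


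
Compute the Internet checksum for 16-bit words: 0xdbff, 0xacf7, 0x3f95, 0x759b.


Sum all words (with carry folding):
+ 0xdbff = 0xdbff
+ 0xacf7 = 0x88f7
+ 0x3f95 = 0xc88c
+ 0x759b = 0x3e28
One's complement: ~0x3e28
Checksum = 0xc1d7


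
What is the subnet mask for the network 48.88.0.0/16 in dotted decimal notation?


/16 means 16 network bits, 16 host bits
Binary: 11111111111111110000000000000000
Mask: 255.255.0.0


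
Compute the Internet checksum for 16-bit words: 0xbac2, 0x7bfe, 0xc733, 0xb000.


Sum all words (with carry folding):
+ 0xbac2 = 0xbac2
+ 0x7bfe = 0x36c1
+ 0xc733 = 0xfdf4
+ 0xb000 = 0xadf5
One's complement: ~0xadf5
Checksum = 0x520a


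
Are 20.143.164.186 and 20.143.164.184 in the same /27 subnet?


Mask: 255.255.255.224
20.143.164.186 AND mask = 20.143.164.160
20.143.164.184 AND mask = 20.143.164.160
Yes, same subnet (20.143.164.160)


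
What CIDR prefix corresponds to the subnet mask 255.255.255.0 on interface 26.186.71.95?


Binary: 11111111.11111111.11111111.00000000
Count leading 1s
Prefix: /24


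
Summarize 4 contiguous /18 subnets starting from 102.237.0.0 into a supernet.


Original prefix: /18
Number of subnets: 4 = 2^2
New prefix = 18 - 2 = 16
Supernet: 102.237.0.0/16


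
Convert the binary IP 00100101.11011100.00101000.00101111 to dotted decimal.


00100101 = 37
11011100 = 220
00101000 = 40
00101111 = 47
IP: 37.220.40.47


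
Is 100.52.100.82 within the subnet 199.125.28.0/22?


Subnet network: 199.125.28.0
Test IP AND mask: 100.52.100.0
No, 100.52.100.82 is not in 199.125.28.0/22


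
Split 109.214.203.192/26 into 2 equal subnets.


New prefix = 26 + 1 = 27
Each subnet has 32 addresses
  109.214.203.192/27
  109.214.203.224/27
Subnets: 109.214.203.192/27, 109.214.203.224/27


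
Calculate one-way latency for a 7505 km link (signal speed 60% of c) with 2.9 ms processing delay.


Speed = 0.6 * 3e5 km/s = 180000 km/s
Propagation delay = 7505 / 180000 = 0.0417 s = 41.6944 ms
Processing delay = 2.9 ms
Total one-way latency = 44.5944 ms


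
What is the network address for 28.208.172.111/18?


IP:   00011100.11010000.10101100.01101111
Mask: 11111111.11111111.11000000.00000000
AND operation:
Net:  00011100.11010000.10000000.00000000
Network: 28.208.128.0/18


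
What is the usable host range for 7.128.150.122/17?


Network: 7.128.128.0
Broadcast: 7.128.255.255
First usable = network + 1
Last usable = broadcast - 1
Range: 7.128.128.1 to 7.128.255.254


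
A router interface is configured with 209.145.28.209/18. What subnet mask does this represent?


/18 means 18 network bits, 14 host bits
Binary: 11111111111111111100000000000000
Mask: 255.255.192.0


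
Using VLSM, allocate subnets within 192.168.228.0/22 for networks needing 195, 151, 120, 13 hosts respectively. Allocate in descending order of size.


195 hosts -> /24 (254 usable): 192.168.228.0/24
151 hosts -> /24 (254 usable): 192.168.229.0/24
120 hosts -> /25 (126 usable): 192.168.230.0/25
13 hosts -> /28 (14 usable): 192.168.230.128/28
Allocation: 192.168.228.0/24 (195 hosts, 254 usable); 192.168.229.0/24 (151 hosts, 254 usable); 192.168.230.0/25 (120 hosts, 126 usable); 192.168.230.128/28 (13 hosts, 14 usable)


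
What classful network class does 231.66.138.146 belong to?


First octet: 231
Binary: 11100111
1110xxxx -> Class D (224-239)
Class D (multicast), default mask N/A


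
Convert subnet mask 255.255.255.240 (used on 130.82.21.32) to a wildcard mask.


Subnet mask: 255.255.255.240
Wildcard = 255.255.255.255 - subnet mask
255 - 255 = 0
255 - 255 = 0
255 - 255 = 0
255 - 240 = 15
Wildcard: 0.0.0.15


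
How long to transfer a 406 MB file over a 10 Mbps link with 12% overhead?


Effective throughput = 10 * (1 - 12/100) = 8.8 Mbps
File size in Mb = 406 * 8 = 3248 Mb
Time = 3248 / 8.8
Time = 369.0909 seconds


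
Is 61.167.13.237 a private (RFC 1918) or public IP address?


RFC 1918 private ranges:
  10.0.0.0/8 (10.0.0.0 - 10.255.255.255)
  172.16.0.0/12 (172.16.0.0 - 172.31.255.255)
  192.168.0.0/16 (192.168.0.0 - 192.168.255.255)
Public (not in any RFC 1918 range)


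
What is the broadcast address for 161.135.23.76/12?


Network: 161.128.0.0/12
Host bits = 20
Set all host bits to 1:
Broadcast: 161.143.255.255


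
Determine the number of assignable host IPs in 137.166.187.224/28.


Host bits = 32 - 28 = 4
Total addresses = 2^4 = 16
Usable = total - 2 (network and broadcast)
Usable hosts: 14


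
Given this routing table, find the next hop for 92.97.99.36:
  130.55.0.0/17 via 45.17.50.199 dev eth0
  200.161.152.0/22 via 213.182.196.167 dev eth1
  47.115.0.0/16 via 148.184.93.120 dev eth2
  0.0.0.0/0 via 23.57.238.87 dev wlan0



Longest prefix match for 92.97.99.36:
  /17 130.55.0.0: no
  /22 200.161.152.0: no
  /16 47.115.0.0: no
  /0 0.0.0.0: MATCH
Selected: next-hop 23.57.238.87 via wlan0 (matched /0)


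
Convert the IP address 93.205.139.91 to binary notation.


93 = 01011101
205 = 11001101
139 = 10001011
91 = 01011011
Binary: 01011101.11001101.10001011.01011011


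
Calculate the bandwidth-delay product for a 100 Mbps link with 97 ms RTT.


BDP = bandwidth * RTT
= 100 Mbps * 97 ms
= 100 * 1e6 * 97 / 1000 bits
= 9700000 bits
= 1212500 bytes
= 1184.082 KB
BDP = 9700000 bits (1212500 bytes)


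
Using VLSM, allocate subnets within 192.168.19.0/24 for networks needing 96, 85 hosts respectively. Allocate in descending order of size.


96 hosts -> /25 (126 usable): 192.168.19.0/25
85 hosts -> /25 (126 usable): 192.168.19.128/25
Allocation: 192.168.19.0/25 (96 hosts, 126 usable); 192.168.19.128/25 (85 hosts, 126 usable)


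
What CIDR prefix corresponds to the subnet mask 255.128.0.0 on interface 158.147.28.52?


Binary: 11111111.10000000.00000000.00000000
Count leading 1s
Prefix: /9


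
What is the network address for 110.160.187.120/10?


IP:   01101110.10100000.10111011.01111000
Mask: 11111111.11000000.00000000.00000000
AND operation:
Net:  01101110.10000000.00000000.00000000
Network: 110.128.0.0/10


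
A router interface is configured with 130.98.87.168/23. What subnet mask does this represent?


/23 means 23 network bits, 9 host bits
Binary: 11111111111111111111111000000000
Mask: 255.255.254.0


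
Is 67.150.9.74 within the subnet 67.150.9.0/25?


Subnet network: 67.150.9.0
Test IP AND mask: 67.150.9.0
Yes, 67.150.9.74 is in 67.150.9.0/25


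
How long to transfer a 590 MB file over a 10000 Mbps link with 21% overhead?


Effective throughput = 10000 * (1 - 21/100) = 7900 Mbps
File size in Mb = 590 * 8 = 4720 Mb
Time = 4720 / 7900
Time = 0.5975 seconds


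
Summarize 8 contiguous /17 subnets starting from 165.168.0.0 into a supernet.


Original prefix: /17
Number of subnets: 8 = 2^3
New prefix = 17 - 3 = 14
Supernet: 165.168.0.0/14


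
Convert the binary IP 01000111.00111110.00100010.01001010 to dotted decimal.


01000111 = 71
00111110 = 62
00100010 = 34
01001010 = 74
IP: 71.62.34.74


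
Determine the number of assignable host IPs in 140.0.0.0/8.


Host bits = 32 - 8 = 24
Total addresses = 2^24 = 16777216
Usable = total - 2 (network and broadcast)
Usable hosts: 16777214


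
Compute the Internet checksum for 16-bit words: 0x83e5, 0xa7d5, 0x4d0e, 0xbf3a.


Sum all words (with carry folding):
+ 0x83e5 = 0x83e5
+ 0xa7d5 = 0x2bbb
+ 0x4d0e = 0x78c9
+ 0xbf3a = 0x3804
One's complement: ~0x3804
Checksum = 0xc7fb


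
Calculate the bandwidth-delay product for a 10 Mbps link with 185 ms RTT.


BDP = bandwidth * RTT
= 10 Mbps * 185 ms
= 10 * 1e6 * 185 / 1000 bits
= 1850000 bits
= 231250 bytes
= 225.8301 KB
BDP = 1850000 bits (231250 bytes)


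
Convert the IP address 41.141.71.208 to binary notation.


41 = 00101001
141 = 10001101
71 = 01000111
208 = 11010000
Binary: 00101001.10001101.01000111.11010000


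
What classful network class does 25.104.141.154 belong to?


First octet: 25
Binary: 00011001
0xxxxxxx -> Class A (1-126)
Class A, default mask 255.0.0.0 (/8)


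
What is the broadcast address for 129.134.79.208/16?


Network: 129.134.0.0/16
Host bits = 16
Set all host bits to 1:
Broadcast: 129.134.255.255


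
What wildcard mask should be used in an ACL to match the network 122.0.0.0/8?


Subnet mask: 255.0.0.0
Wildcard = 255.255.255.255 - subnet mask
255 - 255 = 0
255 - 0 = 255
255 - 0 = 255
255 - 0 = 255
Wildcard: 0.255.255.255


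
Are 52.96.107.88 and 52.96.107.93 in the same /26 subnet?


Mask: 255.255.255.192
52.96.107.88 AND mask = 52.96.107.64
52.96.107.93 AND mask = 52.96.107.64
Yes, same subnet (52.96.107.64)


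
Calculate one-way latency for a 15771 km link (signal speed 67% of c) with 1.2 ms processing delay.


Speed = 0.67 * 3e5 km/s = 201000 km/s
Propagation delay = 15771 / 201000 = 0.0785 s = 78.4627 ms
Processing delay = 1.2 ms
Total one-way latency = 79.6627 ms


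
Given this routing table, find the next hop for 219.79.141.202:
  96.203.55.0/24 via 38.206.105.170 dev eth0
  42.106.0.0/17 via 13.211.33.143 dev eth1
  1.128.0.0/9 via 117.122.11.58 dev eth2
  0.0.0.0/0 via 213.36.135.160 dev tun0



Longest prefix match for 219.79.141.202:
  /24 96.203.55.0: no
  /17 42.106.0.0: no
  /9 1.128.0.0: no
  /0 0.0.0.0: MATCH
Selected: next-hop 213.36.135.160 via tun0 (matched /0)


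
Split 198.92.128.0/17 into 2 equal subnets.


New prefix = 17 + 1 = 18
Each subnet has 16384 addresses
  198.92.128.0/18
  198.92.192.0/18
Subnets: 198.92.128.0/18, 198.92.192.0/18


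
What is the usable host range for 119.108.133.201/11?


Network: 119.96.0.0
Broadcast: 119.127.255.255
First usable = network + 1
Last usable = broadcast - 1
Range: 119.96.0.1 to 119.127.255.254


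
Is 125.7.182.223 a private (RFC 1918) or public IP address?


RFC 1918 private ranges:
  10.0.0.0/8 (10.0.0.0 - 10.255.255.255)
  172.16.0.0/12 (172.16.0.0 - 172.31.255.255)
  192.168.0.0/16 (192.168.0.0 - 192.168.255.255)
Public (not in any RFC 1918 range)


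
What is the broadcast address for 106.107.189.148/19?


Network: 106.107.160.0/19
Host bits = 13
Set all host bits to 1:
Broadcast: 106.107.191.255


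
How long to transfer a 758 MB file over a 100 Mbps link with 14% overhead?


Effective throughput = 100 * (1 - 14/100) = 86 Mbps
File size in Mb = 758 * 8 = 6064 Mb
Time = 6064 / 86
Time = 70.5116 seconds


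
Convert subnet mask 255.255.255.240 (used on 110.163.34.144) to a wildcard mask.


Subnet mask: 255.255.255.240
Wildcard = 255.255.255.255 - subnet mask
255 - 255 = 0
255 - 255 = 0
255 - 255 = 0
255 - 240 = 15
Wildcard: 0.0.0.15


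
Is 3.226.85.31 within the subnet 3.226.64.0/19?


Subnet network: 3.226.64.0
Test IP AND mask: 3.226.64.0
Yes, 3.226.85.31 is in 3.226.64.0/19


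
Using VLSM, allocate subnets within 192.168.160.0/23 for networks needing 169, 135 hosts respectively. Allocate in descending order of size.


169 hosts -> /24 (254 usable): 192.168.160.0/24
135 hosts -> /24 (254 usable): 192.168.161.0/24
Allocation: 192.168.160.0/24 (169 hosts, 254 usable); 192.168.161.0/24 (135 hosts, 254 usable)


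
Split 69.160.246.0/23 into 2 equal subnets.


New prefix = 23 + 1 = 24
Each subnet has 256 addresses
  69.160.246.0/24
  69.160.247.0/24
Subnets: 69.160.246.0/24, 69.160.247.0/24


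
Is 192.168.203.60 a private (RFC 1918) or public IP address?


RFC 1918 private ranges:
  10.0.0.0/8 (10.0.0.0 - 10.255.255.255)
  172.16.0.0/12 (172.16.0.0 - 172.31.255.255)
  192.168.0.0/16 (192.168.0.0 - 192.168.255.255)
Private (in 192.168.0.0/16)


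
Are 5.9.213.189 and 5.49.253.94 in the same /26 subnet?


Mask: 255.255.255.192
5.9.213.189 AND mask = 5.9.213.128
5.49.253.94 AND mask = 5.49.253.64
No, different subnets (5.9.213.128 vs 5.49.253.64)


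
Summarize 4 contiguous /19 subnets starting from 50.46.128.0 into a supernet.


Original prefix: /19
Number of subnets: 4 = 2^2
New prefix = 19 - 2 = 17
Supernet: 50.46.128.0/17


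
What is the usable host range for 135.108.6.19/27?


Network: 135.108.6.0
Broadcast: 135.108.6.31
First usable = network + 1
Last usable = broadcast - 1
Range: 135.108.6.1 to 135.108.6.30


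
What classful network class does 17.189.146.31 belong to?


First octet: 17
Binary: 00010001
0xxxxxxx -> Class A (1-126)
Class A, default mask 255.0.0.0 (/8)


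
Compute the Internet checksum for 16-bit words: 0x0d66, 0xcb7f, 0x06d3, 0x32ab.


Sum all words (with carry folding):
+ 0x0d66 = 0x0d66
+ 0xcb7f = 0xd8e5
+ 0x06d3 = 0xdfb8
+ 0x32ab = 0x1264
One's complement: ~0x1264
Checksum = 0xed9b


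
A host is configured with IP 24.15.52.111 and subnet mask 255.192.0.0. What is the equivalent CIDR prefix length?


Binary: 11111111.11000000.00000000.00000000
Count leading 1s
Prefix: /10


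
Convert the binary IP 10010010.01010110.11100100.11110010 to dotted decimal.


10010010 = 146
01010110 = 86
11100100 = 228
11110010 = 242
IP: 146.86.228.242


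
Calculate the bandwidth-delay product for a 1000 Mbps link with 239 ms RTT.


BDP = bandwidth * RTT
= 1000 Mbps * 239 ms
= 1000 * 1e6 * 239 / 1000 bits
= 239000000 bits
= 29875000 bytes
= 29174.8047 KB
BDP = 239000000 bits (29875000 bytes)


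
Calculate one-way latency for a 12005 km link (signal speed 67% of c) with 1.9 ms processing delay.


Speed = 0.67 * 3e5 km/s = 201000 km/s
Propagation delay = 12005 / 201000 = 0.0597 s = 59.7264 ms
Processing delay = 1.9 ms
Total one-way latency = 61.6264 ms


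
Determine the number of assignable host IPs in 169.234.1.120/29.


Host bits = 32 - 29 = 3
Total addresses = 2^3 = 8
Usable = total - 2 (network and broadcast)
Usable hosts: 6


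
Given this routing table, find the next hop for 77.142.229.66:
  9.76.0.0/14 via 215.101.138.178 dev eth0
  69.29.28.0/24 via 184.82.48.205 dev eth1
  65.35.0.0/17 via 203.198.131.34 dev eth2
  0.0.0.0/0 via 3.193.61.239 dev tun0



Longest prefix match for 77.142.229.66:
  /14 9.76.0.0: no
  /24 69.29.28.0: no
  /17 65.35.0.0: no
  /0 0.0.0.0: MATCH
Selected: next-hop 3.193.61.239 via tun0 (matched /0)


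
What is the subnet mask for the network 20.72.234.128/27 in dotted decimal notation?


/27 means 27 network bits, 5 host bits
Binary: 11111111111111111111111111100000
Mask: 255.255.255.224


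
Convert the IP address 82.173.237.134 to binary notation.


82 = 01010010
173 = 10101101
237 = 11101101
134 = 10000110
Binary: 01010010.10101101.11101101.10000110


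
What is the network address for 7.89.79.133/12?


IP:   00000111.01011001.01001111.10000101
Mask: 11111111.11110000.00000000.00000000
AND operation:
Net:  00000111.01010000.00000000.00000000
Network: 7.80.0.0/12


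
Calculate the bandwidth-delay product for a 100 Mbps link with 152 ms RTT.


BDP = bandwidth * RTT
= 100 Mbps * 152 ms
= 100 * 1e6 * 152 / 1000 bits
= 15200000 bits
= 1900000 bytes
= 1855.4688 KB
BDP = 15200000 bits (1900000 bytes)


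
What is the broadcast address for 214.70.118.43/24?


Network: 214.70.118.0/24
Host bits = 8
Set all host bits to 1:
Broadcast: 214.70.118.255


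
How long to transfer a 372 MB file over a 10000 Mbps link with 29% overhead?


Effective throughput = 10000 * (1 - 29/100) = 7100 Mbps
File size in Mb = 372 * 8 = 2976 Mb
Time = 2976 / 7100
Time = 0.4192 seconds


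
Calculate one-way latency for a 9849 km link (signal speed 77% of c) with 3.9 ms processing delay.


Speed = 0.77 * 3e5 km/s = 231000 km/s
Propagation delay = 9849 / 231000 = 0.0426 s = 42.6364 ms
Processing delay = 3.9 ms
Total one-way latency = 46.5364 ms


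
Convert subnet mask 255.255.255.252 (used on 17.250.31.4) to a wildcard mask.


Subnet mask: 255.255.255.252
Wildcard = 255.255.255.255 - subnet mask
255 - 255 = 0
255 - 255 = 0
255 - 255 = 0
255 - 252 = 3
Wildcard: 0.0.0.3


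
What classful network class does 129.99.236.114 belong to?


First octet: 129
Binary: 10000001
10xxxxxx -> Class B (128-191)
Class B, default mask 255.255.0.0 (/16)


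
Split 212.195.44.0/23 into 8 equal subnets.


New prefix = 23 + 3 = 26
Each subnet has 64 addresses
  212.195.44.0/26
  212.195.44.64/26
  212.195.44.128/26
  212.195.44.192/26
  212.195.45.0/26
  212.195.45.64/26
  212.195.45.128/26
  212.195.45.192/26
Subnets: 212.195.44.0/26, 212.195.44.64/26, 212.195.44.128/26, 212.195.44.192/26, 212.195.45.0/26, 212.195.45.64/26, 212.195.45.128/26, 212.195.45.192/26


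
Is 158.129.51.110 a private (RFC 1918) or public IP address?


RFC 1918 private ranges:
  10.0.0.0/8 (10.0.0.0 - 10.255.255.255)
  172.16.0.0/12 (172.16.0.0 - 172.31.255.255)
  192.168.0.0/16 (192.168.0.0 - 192.168.255.255)
Public (not in any RFC 1918 range)


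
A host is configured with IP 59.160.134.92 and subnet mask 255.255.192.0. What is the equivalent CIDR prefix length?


Binary: 11111111.11111111.11000000.00000000
Count leading 1s
Prefix: /18


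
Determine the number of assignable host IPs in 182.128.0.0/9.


Host bits = 32 - 9 = 23
Total addresses = 2^23 = 8388608
Usable = total - 2 (network and broadcast)
Usable hosts: 8388606


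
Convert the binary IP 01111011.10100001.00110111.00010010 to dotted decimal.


01111011 = 123
10100001 = 161
00110111 = 55
00010010 = 18
IP: 123.161.55.18


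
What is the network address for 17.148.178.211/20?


IP:   00010001.10010100.10110010.11010011
Mask: 11111111.11111111.11110000.00000000
AND operation:
Net:  00010001.10010100.10110000.00000000
Network: 17.148.176.0/20


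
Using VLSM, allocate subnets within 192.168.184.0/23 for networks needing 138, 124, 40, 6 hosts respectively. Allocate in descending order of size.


138 hosts -> /24 (254 usable): 192.168.184.0/24
124 hosts -> /25 (126 usable): 192.168.185.0/25
40 hosts -> /26 (62 usable): 192.168.185.128/26
6 hosts -> /29 (6 usable): 192.168.185.192/29
Allocation: 192.168.184.0/24 (138 hosts, 254 usable); 192.168.185.0/25 (124 hosts, 126 usable); 192.168.185.128/26 (40 hosts, 62 usable); 192.168.185.192/29 (6 hosts, 6 usable)


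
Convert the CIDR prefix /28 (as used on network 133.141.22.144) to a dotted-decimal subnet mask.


/28 means 28 network bits, 4 host bits
Binary: 11111111111111111111111111110000
Mask: 255.255.255.240


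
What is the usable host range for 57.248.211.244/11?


Network: 57.224.0.0
Broadcast: 57.255.255.255
First usable = network + 1
Last usable = broadcast - 1
Range: 57.224.0.1 to 57.255.255.254


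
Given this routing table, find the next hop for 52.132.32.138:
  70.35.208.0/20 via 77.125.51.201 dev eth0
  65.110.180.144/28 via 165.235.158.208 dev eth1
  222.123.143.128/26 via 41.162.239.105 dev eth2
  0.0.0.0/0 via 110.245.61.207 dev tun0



Longest prefix match for 52.132.32.138:
  /20 70.35.208.0: no
  /28 65.110.180.144: no
  /26 222.123.143.128: no
  /0 0.0.0.0: MATCH
Selected: next-hop 110.245.61.207 via tun0 (matched /0)


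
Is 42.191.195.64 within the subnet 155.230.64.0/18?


Subnet network: 155.230.64.0
Test IP AND mask: 42.191.192.0
No, 42.191.195.64 is not in 155.230.64.0/18


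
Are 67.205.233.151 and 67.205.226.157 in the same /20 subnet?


Mask: 255.255.240.0
67.205.233.151 AND mask = 67.205.224.0
67.205.226.157 AND mask = 67.205.224.0
Yes, same subnet (67.205.224.0)


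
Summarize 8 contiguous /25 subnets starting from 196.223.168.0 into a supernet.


Original prefix: /25
Number of subnets: 8 = 2^3
New prefix = 25 - 3 = 22
Supernet: 196.223.168.0/22


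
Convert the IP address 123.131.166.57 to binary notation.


123 = 01111011
131 = 10000011
166 = 10100110
57 = 00111001
Binary: 01111011.10000011.10100110.00111001


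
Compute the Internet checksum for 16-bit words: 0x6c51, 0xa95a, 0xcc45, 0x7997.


Sum all words (with carry folding):
+ 0x6c51 = 0x6c51
+ 0xa95a = 0x15ac
+ 0xcc45 = 0xe1f1
+ 0x7997 = 0x5b89
One's complement: ~0x5b89
Checksum = 0xa476


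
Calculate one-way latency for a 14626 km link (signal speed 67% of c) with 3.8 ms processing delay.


Speed = 0.67 * 3e5 km/s = 201000 km/s
Propagation delay = 14626 / 201000 = 0.0728 s = 72.7662 ms
Processing delay = 3.8 ms
Total one-way latency = 76.5662 ms


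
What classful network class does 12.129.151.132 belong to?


First octet: 12
Binary: 00001100
0xxxxxxx -> Class A (1-126)
Class A, default mask 255.0.0.0 (/8)


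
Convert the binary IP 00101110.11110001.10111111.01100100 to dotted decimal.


00101110 = 46
11110001 = 241
10111111 = 191
01100100 = 100
IP: 46.241.191.100


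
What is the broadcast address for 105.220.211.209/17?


Network: 105.220.128.0/17
Host bits = 15
Set all host bits to 1:
Broadcast: 105.220.255.255


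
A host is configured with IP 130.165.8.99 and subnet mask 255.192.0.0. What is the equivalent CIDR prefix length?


Binary: 11111111.11000000.00000000.00000000
Count leading 1s
Prefix: /10


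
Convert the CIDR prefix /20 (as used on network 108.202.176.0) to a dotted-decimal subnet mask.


/20 means 20 network bits, 12 host bits
Binary: 11111111111111111111000000000000
Mask: 255.255.240.0


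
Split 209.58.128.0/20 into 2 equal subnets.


New prefix = 20 + 1 = 21
Each subnet has 2048 addresses
  209.58.128.0/21
  209.58.136.0/21
Subnets: 209.58.128.0/21, 209.58.136.0/21


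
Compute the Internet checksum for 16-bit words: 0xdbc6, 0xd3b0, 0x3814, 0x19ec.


Sum all words (with carry folding):
+ 0xdbc6 = 0xdbc6
+ 0xd3b0 = 0xaf77
+ 0x3814 = 0xe78b
+ 0x19ec = 0x0178
One's complement: ~0x0178
Checksum = 0xfe87


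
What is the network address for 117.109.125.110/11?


IP:   01110101.01101101.01111101.01101110
Mask: 11111111.11100000.00000000.00000000
AND operation:
Net:  01110101.01100000.00000000.00000000
Network: 117.96.0.0/11


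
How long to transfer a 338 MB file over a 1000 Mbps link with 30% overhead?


Effective throughput = 1000 * (1 - 30/100) = 700 Mbps
File size in Mb = 338 * 8 = 2704 Mb
Time = 2704 / 700
Time = 3.8629 seconds


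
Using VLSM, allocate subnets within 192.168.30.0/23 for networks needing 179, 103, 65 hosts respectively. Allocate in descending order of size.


179 hosts -> /24 (254 usable): 192.168.30.0/24
103 hosts -> /25 (126 usable): 192.168.31.0/25
65 hosts -> /25 (126 usable): 192.168.31.128/25
Allocation: 192.168.30.0/24 (179 hosts, 254 usable); 192.168.31.0/25 (103 hosts, 126 usable); 192.168.31.128/25 (65 hosts, 126 usable)


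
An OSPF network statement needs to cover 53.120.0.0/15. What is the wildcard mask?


Subnet mask: 255.254.0.0
Wildcard = 255.255.255.255 - subnet mask
255 - 255 = 0
255 - 254 = 1
255 - 0 = 255
255 - 0 = 255
Wildcard: 0.1.255.255


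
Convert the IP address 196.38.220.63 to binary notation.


196 = 11000100
38 = 00100110
220 = 11011100
63 = 00111111
Binary: 11000100.00100110.11011100.00111111


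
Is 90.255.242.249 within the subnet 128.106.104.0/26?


Subnet network: 128.106.104.0
Test IP AND mask: 90.255.242.192
No, 90.255.242.249 is not in 128.106.104.0/26


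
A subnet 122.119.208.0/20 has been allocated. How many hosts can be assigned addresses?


Host bits = 32 - 20 = 12
Total addresses = 2^12 = 4096
Usable = total - 2 (network and broadcast)
Usable hosts: 4094


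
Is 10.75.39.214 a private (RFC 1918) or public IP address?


RFC 1918 private ranges:
  10.0.0.0/8 (10.0.0.0 - 10.255.255.255)
  172.16.0.0/12 (172.16.0.0 - 172.31.255.255)
  192.168.0.0/16 (192.168.0.0 - 192.168.255.255)
Private (in 10.0.0.0/8)


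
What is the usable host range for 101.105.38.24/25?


Network: 101.105.38.0
Broadcast: 101.105.38.127
First usable = network + 1
Last usable = broadcast - 1
Range: 101.105.38.1 to 101.105.38.126


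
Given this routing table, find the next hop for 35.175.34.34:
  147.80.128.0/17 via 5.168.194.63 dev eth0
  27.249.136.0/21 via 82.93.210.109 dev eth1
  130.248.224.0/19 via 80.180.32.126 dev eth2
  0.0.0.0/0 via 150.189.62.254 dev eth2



Longest prefix match for 35.175.34.34:
  /17 147.80.128.0: no
  /21 27.249.136.0: no
  /19 130.248.224.0: no
  /0 0.0.0.0: MATCH
Selected: next-hop 150.189.62.254 via eth2 (matched /0)


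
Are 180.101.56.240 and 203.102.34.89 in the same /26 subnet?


Mask: 255.255.255.192
180.101.56.240 AND mask = 180.101.56.192
203.102.34.89 AND mask = 203.102.34.64
No, different subnets (180.101.56.192 vs 203.102.34.64)


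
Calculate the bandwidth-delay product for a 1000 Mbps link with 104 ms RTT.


BDP = bandwidth * RTT
= 1000 Mbps * 104 ms
= 1000 * 1e6 * 104 / 1000 bits
= 104000000 bits
= 13000000 bytes
= 12695.3125 KB
BDP = 104000000 bits (13000000 bytes)


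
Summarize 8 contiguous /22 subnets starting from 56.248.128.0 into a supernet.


Original prefix: /22
Number of subnets: 8 = 2^3
New prefix = 22 - 3 = 19
Supernet: 56.248.128.0/19


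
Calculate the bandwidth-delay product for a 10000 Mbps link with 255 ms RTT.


BDP = bandwidth * RTT
= 10000 Mbps * 255 ms
= 10000 * 1e6 * 255 / 1000 bits
= 2550000000 bits
= 318750000 bytes
= 311279.2969 KB
BDP = 2550000000 bits (318750000 bytes)


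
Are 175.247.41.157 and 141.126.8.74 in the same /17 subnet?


Mask: 255.255.128.0
175.247.41.157 AND mask = 175.247.0.0
141.126.8.74 AND mask = 141.126.0.0
No, different subnets (175.247.0.0 vs 141.126.0.0)


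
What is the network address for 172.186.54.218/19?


IP:   10101100.10111010.00110110.11011010
Mask: 11111111.11111111.11100000.00000000
AND operation:
Net:  10101100.10111010.00100000.00000000
Network: 172.186.32.0/19


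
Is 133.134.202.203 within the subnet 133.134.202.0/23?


Subnet network: 133.134.202.0
Test IP AND mask: 133.134.202.0
Yes, 133.134.202.203 is in 133.134.202.0/23


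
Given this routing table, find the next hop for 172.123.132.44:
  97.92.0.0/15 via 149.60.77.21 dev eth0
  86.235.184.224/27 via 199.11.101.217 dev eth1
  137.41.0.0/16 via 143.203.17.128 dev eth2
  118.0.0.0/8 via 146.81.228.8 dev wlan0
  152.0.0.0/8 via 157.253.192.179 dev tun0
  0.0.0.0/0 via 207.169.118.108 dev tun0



Longest prefix match for 172.123.132.44:
  /15 97.92.0.0: no
  /27 86.235.184.224: no
  /16 137.41.0.0: no
  /8 118.0.0.0: no
  /8 152.0.0.0: no
  /0 0.0.0.0: MATCH
Selected: next-hop 207.169.118.108 via tun0 (matched /0)


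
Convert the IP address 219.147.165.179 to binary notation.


219 = 11011011
147 = 10010011
165 = 10100101
179 = 10110011
Binary: 11011011.10010011.10100101.10110011


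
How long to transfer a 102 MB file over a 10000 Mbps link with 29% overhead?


Effective throughput = 10000 * (1 - 29/100) = 7100 Mbps
File size in Mb = 102 * 8 = 816 Mb
Time = 816 / 7100
Time = 0.1149 seconds


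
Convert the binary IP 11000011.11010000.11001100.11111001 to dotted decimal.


11000011 = 195
11010000 = 208
11001100 = 204
11111001 = 249
IP: 195.208.204.249


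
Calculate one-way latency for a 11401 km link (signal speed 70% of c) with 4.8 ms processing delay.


Speed = 0.7 * 3e5 km/s = 210000 km/s
Propagation delay = 11401 / 210000 = 0.0543 s = 54.2905 ms
Processing delay = 4.8 ms
Total one-way latency = 59.0905 ms


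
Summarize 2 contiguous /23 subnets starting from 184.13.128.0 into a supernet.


Original prefix: /23
Number of subnets: 2 = 2^1
New prefix = 23 - 1 = 22
Supernet: 184.13.128.0/22


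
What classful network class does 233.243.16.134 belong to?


First octet: 233
Binary: 11101001
1110xxxx -> Class D (224-239)
Class D (multicast), default mask N/A


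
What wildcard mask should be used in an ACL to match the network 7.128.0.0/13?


Subnet mask: 255.248.0.0
Wildcard = 255.255.255.255 - subnet mask
255 - 255 = 0
255 - 248 = 7
255 - 0 = 255
255 - 0 = 255
Wildcard: 0.7.255.255


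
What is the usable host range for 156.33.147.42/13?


Network: 156.32.0.0
Broadcast: 156.39.255.255
First usable = network + 1
Last usable = broadcast - 1
Range: 156.32.0.1 to 156.39.255.254


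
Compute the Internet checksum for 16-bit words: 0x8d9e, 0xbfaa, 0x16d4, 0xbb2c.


Sum all words (with carry folding):
+ 0x8d9e = 0x8d9e
+ 0xbfaa = 0x4d49
+ 0x16d4 = 0x641d
+ 0xbb2c = 0x1f4a
One's complement: ~0x1f4a
Checksum = 0xe0b5


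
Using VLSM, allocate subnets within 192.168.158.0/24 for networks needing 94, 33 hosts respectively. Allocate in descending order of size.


94 hosts -> /25 (126 usable): 192.168.158.0/25
33 hosts -> /26 (62 usable): 192.168.158.128/26
Allocation: 192.168.158.0/25 (94 hosts, 126 usable); 192.168.158.128/26 (33 hosts, 62 usable)
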